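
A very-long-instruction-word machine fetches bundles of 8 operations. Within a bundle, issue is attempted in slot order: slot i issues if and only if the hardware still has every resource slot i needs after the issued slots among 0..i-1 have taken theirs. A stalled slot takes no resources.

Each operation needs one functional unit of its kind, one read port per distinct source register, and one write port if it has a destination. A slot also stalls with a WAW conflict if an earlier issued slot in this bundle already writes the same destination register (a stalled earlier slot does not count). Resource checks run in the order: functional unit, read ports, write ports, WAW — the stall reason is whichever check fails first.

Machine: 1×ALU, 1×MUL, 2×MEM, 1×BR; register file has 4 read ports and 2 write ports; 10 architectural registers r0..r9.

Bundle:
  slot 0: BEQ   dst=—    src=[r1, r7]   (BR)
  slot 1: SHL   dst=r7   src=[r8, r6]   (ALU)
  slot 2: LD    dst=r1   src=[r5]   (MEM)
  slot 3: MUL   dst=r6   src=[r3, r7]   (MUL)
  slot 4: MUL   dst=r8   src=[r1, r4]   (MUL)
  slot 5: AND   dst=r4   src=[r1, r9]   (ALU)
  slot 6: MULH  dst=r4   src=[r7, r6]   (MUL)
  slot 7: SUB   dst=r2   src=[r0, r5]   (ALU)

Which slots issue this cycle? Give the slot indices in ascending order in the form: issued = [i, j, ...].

[0] BR needs rd=2 wr=0: ok; after: ALU=1 MUL=1 MEM=2 BR=0, R=2, W=2
[1] ALU needs rd=2 wr=1: ok; after: ALU=0 MUL=1 MEM=2 BR=0, R=0, W=1
[2] MEM needs rd=1 wr=1: RD_PORT; after: ALU=0 MUL=1 MEM=2 BR=0, R=0, W=1
[3] MUL needs rd=2 wr=1: RD_PORT; after: ALU=0 MUL=1 MEM=2 BR=0, R=0, W=1
[4] MUL needs rd=2 wr=1: RD_PORT; after: ALU=0 MUL=1 MEM=2 BR=0, R=0, W=1
[5] ALU needs rd=2 wr=1: FU; after: ALU=0 MUL=1 MEM=2 BR=0, R=0, W=1
[6] MUL needs rd=2 wr=1: RD_PORT; after: ALU=0 MUL=1 MEM=2 BR=0, R=0, W=1
[7] ALU needs rd=2 wr=1: FU; after: ALU=0 MUL=1 MEM=2 BR=0, R=0, W=1

issued = [0, 1]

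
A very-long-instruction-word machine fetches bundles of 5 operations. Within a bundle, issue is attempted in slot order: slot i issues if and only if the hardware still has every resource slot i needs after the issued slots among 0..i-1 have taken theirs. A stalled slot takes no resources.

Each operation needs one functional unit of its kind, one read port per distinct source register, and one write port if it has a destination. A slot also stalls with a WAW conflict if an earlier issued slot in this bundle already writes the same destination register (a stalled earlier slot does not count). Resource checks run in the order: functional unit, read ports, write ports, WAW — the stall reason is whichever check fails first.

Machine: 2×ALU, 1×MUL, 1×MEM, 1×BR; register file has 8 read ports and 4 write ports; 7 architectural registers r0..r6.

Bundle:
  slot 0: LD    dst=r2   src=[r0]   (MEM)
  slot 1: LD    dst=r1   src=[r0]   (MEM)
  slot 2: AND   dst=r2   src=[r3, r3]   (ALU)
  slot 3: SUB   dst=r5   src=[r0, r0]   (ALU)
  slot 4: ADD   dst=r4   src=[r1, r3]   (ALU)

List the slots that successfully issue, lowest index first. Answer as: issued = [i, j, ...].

(0) want 1×MEM +1rd +1wr — yes → AL2|MU1|ME0|BR1|rd7|wr3
(1) want 1×MEM +1rd +1wr — FU → AL2|MU1|ME0|BR1|rd7|wr3
(2) want 1×ALU +1rd +1wr — WAW → AL2|MU1|ME0|BR1|rd7|wr3
(3) want 1×ALU +1rd +1wr — yes → AL1|MU1|ME0|BR1|rd6|wr2
(4) want 1×ALU +2rd +1wr — yes → AL0|MU1|ME0|BR1|rd4|wr1

issued = [0, 3, 4]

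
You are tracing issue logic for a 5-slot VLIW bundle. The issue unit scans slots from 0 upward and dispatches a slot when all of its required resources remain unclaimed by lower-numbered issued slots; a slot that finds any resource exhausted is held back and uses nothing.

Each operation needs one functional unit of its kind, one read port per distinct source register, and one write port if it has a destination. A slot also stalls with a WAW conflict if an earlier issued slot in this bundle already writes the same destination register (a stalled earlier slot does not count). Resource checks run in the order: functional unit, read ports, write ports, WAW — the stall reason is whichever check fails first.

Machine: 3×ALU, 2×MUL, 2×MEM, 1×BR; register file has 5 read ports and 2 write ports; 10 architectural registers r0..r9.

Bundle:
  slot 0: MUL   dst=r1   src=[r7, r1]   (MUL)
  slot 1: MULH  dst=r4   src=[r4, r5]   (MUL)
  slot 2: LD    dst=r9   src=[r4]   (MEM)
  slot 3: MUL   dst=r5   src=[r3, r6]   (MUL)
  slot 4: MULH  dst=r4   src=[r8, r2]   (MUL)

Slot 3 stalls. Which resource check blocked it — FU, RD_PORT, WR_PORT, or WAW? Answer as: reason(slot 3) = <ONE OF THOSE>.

  0. MUL→r1 ⇒ go  {3A/1Mu/2Ld/1B | 3r 1w}
  1. MUL→r4 ⇒ go  {3A/0Mu/2Ld/1B | 1r 0w}
  2. MEM→r9 ⇒ no(WR_PORT)  {3A/0Mu/2Ld/1B | 1r 0w}
  3. MUL→r5 ⇒ no(FU)  {3A/0Mu/2Ld/1B | 1r 0w}
  4. MUL→r4 ⇒ no(FU)  {3A/0Mu/2Ld/1B | 1r 0w}

reason(slot 3) = FU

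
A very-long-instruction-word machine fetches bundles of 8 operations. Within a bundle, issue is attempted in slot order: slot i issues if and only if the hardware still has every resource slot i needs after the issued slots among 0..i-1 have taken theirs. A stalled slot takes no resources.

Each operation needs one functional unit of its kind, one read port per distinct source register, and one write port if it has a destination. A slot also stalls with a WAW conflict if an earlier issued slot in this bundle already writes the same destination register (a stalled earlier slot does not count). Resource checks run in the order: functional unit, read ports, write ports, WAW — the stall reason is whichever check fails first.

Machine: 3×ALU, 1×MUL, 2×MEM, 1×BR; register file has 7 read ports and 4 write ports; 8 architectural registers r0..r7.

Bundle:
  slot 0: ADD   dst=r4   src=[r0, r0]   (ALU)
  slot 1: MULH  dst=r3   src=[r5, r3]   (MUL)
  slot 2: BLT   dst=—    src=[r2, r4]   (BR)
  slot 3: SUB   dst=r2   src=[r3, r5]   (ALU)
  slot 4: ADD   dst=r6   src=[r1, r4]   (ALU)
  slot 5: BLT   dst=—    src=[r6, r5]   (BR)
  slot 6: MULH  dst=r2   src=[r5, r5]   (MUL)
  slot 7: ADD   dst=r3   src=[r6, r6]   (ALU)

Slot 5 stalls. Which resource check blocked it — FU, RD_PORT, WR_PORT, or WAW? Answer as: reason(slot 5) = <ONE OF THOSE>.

(0) want 1×ALU +1rd +1wr — yes → AL2|MU1|ME2|BR1|rd6|wr3
(1) want 1×MUL +2rd +1wr — yes → AL2|MU0|ME2|BR1|rd4|wr2
(2) want 1×BR +2rd +0wr — yes → AL2|MU0|ME2|BR0|rd2|wr2
(3) want 1×ALU +2rd +1wr — yes → AL1|MU0|ME2|BR0|rd0|wr1
(4) want 1×ALU +2rd +1wr — RD_PORT → AL1|MU0|ME2|BR0|rd0|wr1
(5) want 1×BR +2rd +0wr — FU → AL1|MU0|ME2|BR0|rd0|wr1
(6) want 1×MUL +1rd +1wr — FU → AL1|MU0|ME2|BR0|rd0|wr1
(7) want 1×ALU +1rd +1wr — RD_PORT → AL1|MU0|ME2|BR0|rd0|wr1

reason(slot 5) = FU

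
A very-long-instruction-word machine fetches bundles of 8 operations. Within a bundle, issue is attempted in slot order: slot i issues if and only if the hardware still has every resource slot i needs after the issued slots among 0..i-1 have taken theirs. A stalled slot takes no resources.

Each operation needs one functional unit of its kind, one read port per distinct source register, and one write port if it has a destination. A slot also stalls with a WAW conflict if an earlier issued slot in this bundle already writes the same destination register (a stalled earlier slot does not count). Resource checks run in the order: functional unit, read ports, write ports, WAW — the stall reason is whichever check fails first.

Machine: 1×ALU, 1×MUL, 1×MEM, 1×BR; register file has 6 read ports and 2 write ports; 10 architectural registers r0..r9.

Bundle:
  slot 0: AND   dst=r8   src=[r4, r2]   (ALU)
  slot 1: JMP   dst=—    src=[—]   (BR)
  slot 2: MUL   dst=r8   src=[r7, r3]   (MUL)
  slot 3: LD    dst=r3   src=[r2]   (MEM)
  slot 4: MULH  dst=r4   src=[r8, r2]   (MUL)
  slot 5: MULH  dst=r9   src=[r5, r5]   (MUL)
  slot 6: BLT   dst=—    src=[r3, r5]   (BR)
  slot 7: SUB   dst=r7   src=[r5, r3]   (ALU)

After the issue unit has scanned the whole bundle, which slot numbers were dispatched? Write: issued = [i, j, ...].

issued = [0, 1, 3]

#0 ALU src=r4,r2 dispatched  <A:0 Mu:1 Ld:1 B:1 rd:4 wr:1>
#1 BR src=- dispatched  <A:0 Mu:1 Ld:1 B:0 rd:4 wr:1>
#2 MUL src=r7,r3 held:WAW  <A:0 Mu:1 Ld:1 B:0 rd:4 wr:1>
#3 MEM src=r2 dispatched  <A:0 Mu:1 Ld:0 B:0 rd:3 wr:0>
#4 MUL src=r8,r2 held:WR_PORT  <A:0 Mu:1 Ld:0 B:0 rd:3 wr:0>
#5 MUL src=r5,r5 held:WR_PORT  <A:0 Mu:1 Ld:0 B:0 rd:3 wr:0>
#6 BR src=r3,r5 held:FU  <A:0 Mu:1 Ld:0 B:0 rd:3 wr:0>
#7 ALU src=r5,r3 held:FU  <A:0 Mu:1 Ld:0 B:0 rd:3 wr:0>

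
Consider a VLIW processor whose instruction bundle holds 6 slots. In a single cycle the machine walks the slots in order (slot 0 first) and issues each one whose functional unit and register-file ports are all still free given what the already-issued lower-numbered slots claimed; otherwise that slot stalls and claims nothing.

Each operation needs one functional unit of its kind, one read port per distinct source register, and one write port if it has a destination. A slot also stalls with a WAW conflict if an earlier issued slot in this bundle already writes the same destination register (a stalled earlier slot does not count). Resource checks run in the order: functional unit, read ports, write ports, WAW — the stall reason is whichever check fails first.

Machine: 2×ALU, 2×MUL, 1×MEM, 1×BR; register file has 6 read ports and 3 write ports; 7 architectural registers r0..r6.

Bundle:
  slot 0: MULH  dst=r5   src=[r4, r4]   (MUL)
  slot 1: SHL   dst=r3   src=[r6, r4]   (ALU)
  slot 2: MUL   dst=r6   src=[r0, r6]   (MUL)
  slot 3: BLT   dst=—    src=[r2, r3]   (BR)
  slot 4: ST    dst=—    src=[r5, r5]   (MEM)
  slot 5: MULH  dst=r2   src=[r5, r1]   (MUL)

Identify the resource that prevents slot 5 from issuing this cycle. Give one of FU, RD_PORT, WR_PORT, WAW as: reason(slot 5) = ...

reason(slot 5) = FU

(0) want 1×MUL +1rd +1wr — yes → AL2|MU1|ME1|BR1|rd5|wr2
(1) want 1×ALU +2rd +1wr — yes → AL1|MU1|ME1|BR1|rd3|wr1
(2) want 1×MUL +2rd +1wr — yes → AL1|MU0|ME1|BR1|rd1|wr0
(3) want 1×BR +2rd +0wr — RD_PORT → AL1|MU0|ME1|BR1|rd1|wr0
(4) want 1×MEM +1rd +0wr — yes → AL1|MU0|ME0|BR1|rd0|wr0
(5) want 1×MUL +2rd +1wr — FU → AL1|MU0|ME0|BR1|rd0|wr0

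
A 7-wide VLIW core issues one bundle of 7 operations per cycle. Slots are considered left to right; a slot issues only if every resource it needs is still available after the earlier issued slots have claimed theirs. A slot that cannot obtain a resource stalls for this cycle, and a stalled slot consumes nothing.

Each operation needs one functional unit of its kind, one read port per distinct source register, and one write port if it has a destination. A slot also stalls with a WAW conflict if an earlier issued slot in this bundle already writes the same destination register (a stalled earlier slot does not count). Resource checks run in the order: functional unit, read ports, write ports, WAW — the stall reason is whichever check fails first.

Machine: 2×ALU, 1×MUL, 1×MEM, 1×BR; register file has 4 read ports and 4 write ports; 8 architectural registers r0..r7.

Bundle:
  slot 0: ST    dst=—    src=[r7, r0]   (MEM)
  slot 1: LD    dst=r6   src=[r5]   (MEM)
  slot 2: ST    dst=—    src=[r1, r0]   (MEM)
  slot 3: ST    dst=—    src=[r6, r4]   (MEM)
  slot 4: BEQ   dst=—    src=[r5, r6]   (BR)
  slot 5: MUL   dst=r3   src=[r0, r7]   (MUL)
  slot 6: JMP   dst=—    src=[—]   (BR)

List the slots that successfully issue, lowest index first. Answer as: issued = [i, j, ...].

issued = [0, 4]

  0. MEM ⇒ go  {2A/1Mu/0Ld/1B | 2r 4w}
  1. MEM→r6 ⇒ no(FU)  {2A/1Mu/0Ld/1B | 2r 4w}
  2. MEM ⇒ no(FU)  {2A/1Mu/0Ld/1B | 2r 4w}
  3. MEM ⇒ no(FU)  {2A/1Mu/0Ld/1B | 2r 4w}
  4. BR ⇒ go  {2A/1Mu/0Ld/0B | 0r 4w}
  5. MUL→r3 ⇒ no(RD_PORT)  {2A/1Mu/0Ld/0B | 0r 4w}
  6. BR ⇒ no(FU)  {2A/1Mu/0Ld/0B | 0r 4w}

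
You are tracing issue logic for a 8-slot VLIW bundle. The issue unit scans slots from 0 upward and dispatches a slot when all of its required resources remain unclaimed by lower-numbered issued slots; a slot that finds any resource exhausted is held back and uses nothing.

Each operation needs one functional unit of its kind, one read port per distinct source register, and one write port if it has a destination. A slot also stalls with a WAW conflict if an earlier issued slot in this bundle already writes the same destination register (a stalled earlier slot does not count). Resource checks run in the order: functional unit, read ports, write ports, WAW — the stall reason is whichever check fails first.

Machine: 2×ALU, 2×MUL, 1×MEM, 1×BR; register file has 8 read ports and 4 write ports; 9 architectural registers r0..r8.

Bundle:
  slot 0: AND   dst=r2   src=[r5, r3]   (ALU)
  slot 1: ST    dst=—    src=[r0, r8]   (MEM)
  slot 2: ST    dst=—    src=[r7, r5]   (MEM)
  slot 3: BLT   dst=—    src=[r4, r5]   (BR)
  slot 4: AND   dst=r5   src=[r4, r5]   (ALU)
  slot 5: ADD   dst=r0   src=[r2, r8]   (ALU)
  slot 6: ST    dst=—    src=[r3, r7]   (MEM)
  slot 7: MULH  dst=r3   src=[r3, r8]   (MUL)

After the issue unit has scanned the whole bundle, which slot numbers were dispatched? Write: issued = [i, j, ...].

  0. ALU→r2 ⇒ go  {1A/2Mu/1Ld/1B | 6r 3w}
  1. MEM ⇒ go  {1A/2Mu/0Ld/1B | 4r 3w}
  2. MEM ⇒ no(FU)  {1A/2Mu/0Ld/1B | 4r 3w}
  3. BR ⇒ go  {1A/2Mu/0Ld/0B | 2r 3w}
  4. ALU→r5 ⇒ go  {0A/2Mu/0Ld/0B | 0r 2w}
  5. ALU→r0 ⇒ no(FU)  {0A/2Mu/0Ld/0B | 0r 2w}
  6. MEM ⇒ no(FU)  {0A/2Mu/0Ld/0B | 0r 2w}
  7. MUL→r3 ⇒ no(RD_PORT)  {0A/2Mu/0Ld/0B | 0r 2w}

issued = [0, 1, 3, 4]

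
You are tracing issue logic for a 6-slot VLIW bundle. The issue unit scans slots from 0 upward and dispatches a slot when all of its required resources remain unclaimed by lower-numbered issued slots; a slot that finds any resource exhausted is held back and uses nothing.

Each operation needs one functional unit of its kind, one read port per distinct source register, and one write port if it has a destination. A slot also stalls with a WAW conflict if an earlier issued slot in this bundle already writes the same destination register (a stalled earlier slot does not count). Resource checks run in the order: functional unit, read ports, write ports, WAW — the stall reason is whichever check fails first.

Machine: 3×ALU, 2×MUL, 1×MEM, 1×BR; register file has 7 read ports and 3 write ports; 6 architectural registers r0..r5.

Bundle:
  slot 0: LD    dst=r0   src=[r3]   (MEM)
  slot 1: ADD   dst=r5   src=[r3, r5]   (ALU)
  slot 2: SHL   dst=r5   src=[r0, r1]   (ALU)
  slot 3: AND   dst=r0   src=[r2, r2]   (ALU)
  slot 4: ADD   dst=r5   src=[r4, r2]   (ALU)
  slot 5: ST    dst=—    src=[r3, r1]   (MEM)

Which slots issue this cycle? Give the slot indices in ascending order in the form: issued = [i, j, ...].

issued = [0, 1]

slot 0 (MEM): ISSUE — free A3,Mu2,Ld0,B1 rp6 wp2
slot 1 (ALU): ISSUE — free A2,Mu2,Ld0,B1 rp4 wp1
slot 2 (ALU): stall WAW — free A2,Mu2,Ld0,B1 rp4 wp1
slot 3 (ALU): stall WAW — free A2,Mu2,Ld0,B1 rp4 wp1
slot 4 (ALU): stall WAW — free A2,Mu2,Ld0,B1 rp4 wp1
slot 5 (MEM): stall FU — free A2,Mu2,Ld0,B1 rp4 wp1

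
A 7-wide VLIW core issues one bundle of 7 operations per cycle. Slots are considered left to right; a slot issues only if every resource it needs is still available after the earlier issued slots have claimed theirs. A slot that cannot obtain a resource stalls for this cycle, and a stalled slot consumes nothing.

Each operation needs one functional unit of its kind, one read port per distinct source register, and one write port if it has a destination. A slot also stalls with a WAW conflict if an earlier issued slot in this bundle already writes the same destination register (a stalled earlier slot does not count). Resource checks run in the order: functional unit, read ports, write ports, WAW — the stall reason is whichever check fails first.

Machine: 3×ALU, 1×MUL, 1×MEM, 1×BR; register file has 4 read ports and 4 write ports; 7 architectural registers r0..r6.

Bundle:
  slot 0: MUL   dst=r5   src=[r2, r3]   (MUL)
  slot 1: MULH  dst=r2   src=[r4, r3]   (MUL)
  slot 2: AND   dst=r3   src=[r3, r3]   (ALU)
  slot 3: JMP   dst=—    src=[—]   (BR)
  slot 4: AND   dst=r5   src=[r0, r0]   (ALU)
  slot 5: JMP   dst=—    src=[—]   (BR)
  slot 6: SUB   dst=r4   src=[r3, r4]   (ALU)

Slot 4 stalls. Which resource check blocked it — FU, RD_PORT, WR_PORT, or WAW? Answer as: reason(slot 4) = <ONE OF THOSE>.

reason(slot 4) = WAW

  0. MUL→r5 ⇒ go  {3A/0Mu/1Ld/1B | 2r 3w}
  1. MUL→r2 ⇒ no(FU)  {3A/0Mu/1Ld/1B | 2r 3w}
  2. ALU→r3 ⇒ go  {2A/0Mu/1Ld/1B | 1r 2w}
  3. BR ⇒ go  {2A/0Mu/1Ld/0B | 1r 2w}
  4. ALU→r5 ⇒ no(WAW)  {2A/0Mu/1Ld/0B | 1r 2w}
  5. BR ⇒ no(FU)  {2A/0Mu/1Ld/0B | 1r 2w}
  6. ALU→r4 ⇒ no(RD_PORT)  {2A/0Mu/1Ld/0B | 1r 2w}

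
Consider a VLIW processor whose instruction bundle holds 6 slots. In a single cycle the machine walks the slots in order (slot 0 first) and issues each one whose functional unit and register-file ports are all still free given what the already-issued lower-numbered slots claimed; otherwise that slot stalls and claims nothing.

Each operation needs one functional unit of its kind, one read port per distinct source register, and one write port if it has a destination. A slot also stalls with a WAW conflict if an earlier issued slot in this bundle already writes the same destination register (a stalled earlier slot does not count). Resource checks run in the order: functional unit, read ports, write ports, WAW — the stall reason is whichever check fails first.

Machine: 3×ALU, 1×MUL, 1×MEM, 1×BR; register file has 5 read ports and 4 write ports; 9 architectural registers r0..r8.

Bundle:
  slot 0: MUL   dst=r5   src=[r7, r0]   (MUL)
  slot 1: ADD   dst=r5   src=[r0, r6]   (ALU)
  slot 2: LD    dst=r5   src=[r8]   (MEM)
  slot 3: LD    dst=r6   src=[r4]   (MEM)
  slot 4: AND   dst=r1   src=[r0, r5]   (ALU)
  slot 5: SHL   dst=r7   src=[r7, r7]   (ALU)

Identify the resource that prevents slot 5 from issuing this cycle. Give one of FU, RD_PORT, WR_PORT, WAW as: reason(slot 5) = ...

[0] MUL needs rd=2 wr=1: ok; after: ALU=3 MUL=0 MEM=1 BR=1, R=3, W=3
[1] ALU needs rd=2 wr=1: WAW; after: ALU=3 MUL=0 MEM=1 BR=1, R=3, W=3
[2] MEM needs rd=1 wr=1: WAW; after: ALU=3 MUL=0 MEM=1 BR=1, R=3, W=3
[3] MEM needs rd=1 wr=1: ok; after: ALU=3 MUL=0 MEM=0 BR=1, R=2, W=2
[4] ALU needs rd=2 wr=1: ok; after: ALU=2 MUL=0 MEM=0 BR=1, R=0, W=1
[5] ALU needs rd=1 wr=1: RD_PORT; after: ALU=2 MUL=0 MEM=0 BR=1, R=0, W=1

reason(slot 5) = RD_PORT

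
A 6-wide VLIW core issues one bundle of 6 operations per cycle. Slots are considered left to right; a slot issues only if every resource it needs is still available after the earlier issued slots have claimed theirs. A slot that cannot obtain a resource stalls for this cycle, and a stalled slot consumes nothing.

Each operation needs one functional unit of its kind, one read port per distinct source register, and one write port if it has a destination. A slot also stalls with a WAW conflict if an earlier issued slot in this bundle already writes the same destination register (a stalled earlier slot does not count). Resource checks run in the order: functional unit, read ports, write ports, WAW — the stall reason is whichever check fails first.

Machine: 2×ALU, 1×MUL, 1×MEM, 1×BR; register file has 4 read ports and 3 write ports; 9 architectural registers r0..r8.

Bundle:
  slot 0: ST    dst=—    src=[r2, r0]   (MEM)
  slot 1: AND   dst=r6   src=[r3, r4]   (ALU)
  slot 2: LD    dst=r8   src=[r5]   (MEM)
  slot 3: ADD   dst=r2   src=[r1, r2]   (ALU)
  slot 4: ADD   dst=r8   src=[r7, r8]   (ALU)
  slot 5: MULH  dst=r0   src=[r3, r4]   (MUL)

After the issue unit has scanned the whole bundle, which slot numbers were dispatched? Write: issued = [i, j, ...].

issued = [0, 1]

  0. MEM ⇒ go  {2A/1Mu/0Ld/1B | 2r 3w}
  1. ALU→r6 ⇒ go  {1A/1Mu/0Ld/1B | 0r 2w}
  2. MEM→r8 ⇒ no(FU)  {1A/1Mu/0Ld/1B | 0r 2w}
  3. ALU→r2 ⇒ no(RD_PORT)  {1A/1Mu/0Ld/1B | 0r 2w}
  4. ALU→r8 ⇒ no(RD_PORT)  {1A/1Mu/0Ld/1B | 0r 2w}
  5. MUL→r0 ⇒ no(RD_PORT)  {1A/1Mu/0Ld/1B | 0r 2w}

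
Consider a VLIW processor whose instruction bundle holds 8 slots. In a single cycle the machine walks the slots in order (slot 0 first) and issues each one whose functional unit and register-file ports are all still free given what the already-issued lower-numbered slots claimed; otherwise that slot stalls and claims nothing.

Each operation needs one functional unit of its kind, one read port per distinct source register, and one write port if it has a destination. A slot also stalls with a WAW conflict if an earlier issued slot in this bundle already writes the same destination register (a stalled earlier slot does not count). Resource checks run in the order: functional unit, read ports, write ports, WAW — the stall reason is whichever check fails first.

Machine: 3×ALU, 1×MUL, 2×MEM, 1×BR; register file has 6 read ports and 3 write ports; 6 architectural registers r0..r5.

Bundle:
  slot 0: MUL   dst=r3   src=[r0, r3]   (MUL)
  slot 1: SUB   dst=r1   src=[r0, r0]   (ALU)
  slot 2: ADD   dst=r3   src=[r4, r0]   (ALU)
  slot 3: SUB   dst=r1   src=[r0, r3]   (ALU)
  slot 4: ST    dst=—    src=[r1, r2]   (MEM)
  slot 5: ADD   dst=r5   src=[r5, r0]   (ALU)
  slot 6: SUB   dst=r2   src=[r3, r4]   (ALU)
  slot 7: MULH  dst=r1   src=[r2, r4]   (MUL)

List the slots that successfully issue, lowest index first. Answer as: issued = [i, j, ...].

issued = [0, 1, 4]

#0 MUL src=r0,r3 dispatched  <A:3 Mu:0 Ld:2 B:1 rd:4 wr:2>
#1 ALU src=r0,r0 dispatched  <A:2 Mu:0 Ld:2 B:1 rd:3 wr:1>
#2 ALU src=r4,r0 held:WAW  <A:2 Mu:0 Ld:2 B:1 rd:3 wr:1>
#3 ALU src=r0,r3 held:WAW  <A:2 Mu:0 Ld:2 B:1 rd:3 wr:1>
#4 MEM src=r1,r2 dispatched  <A:2 Mu:0 Ld:1 B:1 rd:1 wr:1>
#5 ALU src=r5,r0 held:RD_PORT  <A:2 Mu:0 Ld:1 B:1 rd:1 wr:1>
#6 ALU src=r3,r4 held:RD_PORT  <A:2 Mu:0 Ld:1 B:1 rd:1 wr:1>
#7 MUL src=r2,r4 held:FU  <A:2 Mu:0 Ld:1 B:1 rd:1 wr:1>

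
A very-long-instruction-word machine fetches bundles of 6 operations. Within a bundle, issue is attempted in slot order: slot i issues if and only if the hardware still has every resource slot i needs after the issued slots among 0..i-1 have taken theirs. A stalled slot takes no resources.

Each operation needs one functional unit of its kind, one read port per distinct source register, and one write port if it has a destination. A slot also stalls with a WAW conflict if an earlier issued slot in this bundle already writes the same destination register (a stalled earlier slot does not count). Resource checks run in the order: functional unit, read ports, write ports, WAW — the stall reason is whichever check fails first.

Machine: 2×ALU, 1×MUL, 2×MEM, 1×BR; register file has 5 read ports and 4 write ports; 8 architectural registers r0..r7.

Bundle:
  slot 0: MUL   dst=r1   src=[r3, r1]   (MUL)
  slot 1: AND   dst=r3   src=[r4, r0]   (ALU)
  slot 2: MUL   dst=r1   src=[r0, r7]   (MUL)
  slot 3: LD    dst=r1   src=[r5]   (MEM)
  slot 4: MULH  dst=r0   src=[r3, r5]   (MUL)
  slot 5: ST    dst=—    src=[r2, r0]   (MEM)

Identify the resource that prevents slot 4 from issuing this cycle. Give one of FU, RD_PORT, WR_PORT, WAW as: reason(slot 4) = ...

reason(slot 4) = FU

[0] MUL needs rd=2 wr=1: ok; after: ALU=2 MUL=0 MEM=2 BR=1, R=3, W=3
[1] ALU needs rd=2 wr=1: ok; after: ALU=1 MUL=0 MEM=2 BR=1, R=1, W=2
[2] MUL needs rd=2 wr=1: FU; after: ALU=1 MUL=0 MEM=2 BR=1, R=1, W=2
[3] MEM needs rd=1 wr=1: WAW; after: ALU=1 MUL=0 MEM=2 BR=1, R=1, W=2
[4] MUL needs rd=2 wr=1: FU; after: ALU=1 MUL=0 MEM=2 BR=1, R=1, W=2
[5] MEM needs rd=2 wr=0: RD_PORT; after: ALU=1 MUL=0 MEM=2 BR=1, R=1, W=2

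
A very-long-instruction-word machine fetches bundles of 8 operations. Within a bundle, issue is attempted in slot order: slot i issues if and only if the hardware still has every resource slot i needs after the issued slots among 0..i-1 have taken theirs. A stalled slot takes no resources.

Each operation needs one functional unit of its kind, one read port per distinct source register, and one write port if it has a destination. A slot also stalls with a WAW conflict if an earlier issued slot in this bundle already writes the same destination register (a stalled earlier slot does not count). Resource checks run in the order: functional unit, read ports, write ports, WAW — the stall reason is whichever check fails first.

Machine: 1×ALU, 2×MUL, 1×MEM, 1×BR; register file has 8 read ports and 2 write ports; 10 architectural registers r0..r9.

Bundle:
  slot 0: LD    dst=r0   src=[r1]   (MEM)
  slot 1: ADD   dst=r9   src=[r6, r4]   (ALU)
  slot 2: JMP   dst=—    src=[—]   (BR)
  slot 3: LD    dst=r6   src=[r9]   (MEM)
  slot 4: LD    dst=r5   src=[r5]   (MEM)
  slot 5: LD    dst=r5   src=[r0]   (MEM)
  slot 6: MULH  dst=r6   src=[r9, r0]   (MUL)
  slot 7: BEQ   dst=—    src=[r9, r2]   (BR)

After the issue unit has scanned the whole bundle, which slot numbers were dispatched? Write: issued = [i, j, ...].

[0] MEM needs rd=1 wr=1: ok; after: ALU=1 MUL=2 MEM=0 BR=1, R=7, W=1
[1] ALU needs rd=2 wr=1: ok; after: ALU=0 MUL=2 MEM=0 BR=1, R=5, W=0
[2] BR needs rd=0 wr=0: ok; after: ALU=0 MUL=2 MEM=0 BR=0, R=5, W=0
[3] MEM needs rd=1 wr=1: FU; after: ALU=0 MUL=2 MEM=0 BR=0, R=5, W=0
[4] MEM needs rd=1 wr=1: FU; after: ALU=0 MUL=2 MEM=0 BR=0, R=5, W=0
[5] MEM needs rd=1 wr=1: FU; after: ALU=0 MUL=2 MEM=0 BR=0, R=5, W=0
[6] MUL needs rd=2 wr=1: WR_PORT; after: ALU=0 MUL=2 MEM=0 BR=0, R=5, W=0
[7] BR needs rd=2 wr=0: FU; after: ALU=0 MUL=2 MEM=0 BR=0, R=5, W=0

issued = [0, 1, 2]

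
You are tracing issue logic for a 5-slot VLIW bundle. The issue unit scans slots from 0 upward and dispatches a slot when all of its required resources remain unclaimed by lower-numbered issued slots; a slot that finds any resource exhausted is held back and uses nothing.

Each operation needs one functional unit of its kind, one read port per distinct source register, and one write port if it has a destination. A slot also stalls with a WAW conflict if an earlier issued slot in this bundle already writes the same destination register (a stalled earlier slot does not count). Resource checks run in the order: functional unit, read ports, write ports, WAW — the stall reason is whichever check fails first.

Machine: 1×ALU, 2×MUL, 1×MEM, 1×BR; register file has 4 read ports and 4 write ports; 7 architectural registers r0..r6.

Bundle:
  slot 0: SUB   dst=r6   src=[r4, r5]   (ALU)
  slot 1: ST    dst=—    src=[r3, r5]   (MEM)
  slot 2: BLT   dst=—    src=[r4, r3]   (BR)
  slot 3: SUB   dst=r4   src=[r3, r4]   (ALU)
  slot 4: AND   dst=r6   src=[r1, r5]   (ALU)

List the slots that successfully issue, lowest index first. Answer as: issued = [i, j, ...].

(0) want 1×ALU +2rd +1wr — yes → AL0|MU2|ME1|BR1|rd2|wr3
(1) want 1×MEM +2rd +0wr — yes → AL0|MU2|ME0|BR1|rd0|wr3
(2) want 1×BR +2rd +0wr — RD_PORT → AL0|MU2|ME0|BR1|rd0|wr3
(3) want 1×ALU +2rd +1wr — FU → AL0|MU2|ME0|BR1|rd0|wr3
(4) want 1×ALU +2rd +1wr — FU → AL0|MU2|ME0|BR1|rd0|wr3

issued = [0, 1]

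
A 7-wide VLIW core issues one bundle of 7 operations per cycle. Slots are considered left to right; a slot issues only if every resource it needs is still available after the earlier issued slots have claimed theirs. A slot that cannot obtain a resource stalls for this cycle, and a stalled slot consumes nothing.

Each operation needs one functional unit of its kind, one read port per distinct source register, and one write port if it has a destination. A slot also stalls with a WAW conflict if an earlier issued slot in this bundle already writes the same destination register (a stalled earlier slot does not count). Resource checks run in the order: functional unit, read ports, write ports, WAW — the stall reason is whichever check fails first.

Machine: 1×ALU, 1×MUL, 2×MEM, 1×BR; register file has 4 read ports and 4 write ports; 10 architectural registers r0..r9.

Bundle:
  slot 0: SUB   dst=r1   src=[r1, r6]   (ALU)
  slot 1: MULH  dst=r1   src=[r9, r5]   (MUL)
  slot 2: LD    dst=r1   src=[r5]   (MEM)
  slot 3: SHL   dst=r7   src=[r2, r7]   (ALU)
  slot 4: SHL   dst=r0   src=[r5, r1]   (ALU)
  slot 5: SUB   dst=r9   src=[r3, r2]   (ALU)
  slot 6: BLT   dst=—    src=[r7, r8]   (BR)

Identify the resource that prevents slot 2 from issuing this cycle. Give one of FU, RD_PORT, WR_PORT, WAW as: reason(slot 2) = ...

slot 0 (ALU): ISSUE — free A0,Mu1,Ld2,B1 rp2 wp3
slot 1 (MUL): stall WAW — free A0,Mu1,Ld2,B1 rp2 wp3
slot 2 (MEM): stall WAW — free A0,Mu1,Ld2,B1 rp2 wp3
slot 3 (ALU): stall FU — free A0,Mu1,Ld2,B1 rp2 wp3
slot 4 (ALU): stall FU — free A0,Mu1,Ld2,B1 rp2 wp3
slot 5 (ALU): stall FU — free A0,Mu1,Ld2,B1 rp2 wp3
slot 6 (BR): ISSUE — free A0,Mu1,Ld2,B0 rp0 wp3

reason(slot 2) = WAW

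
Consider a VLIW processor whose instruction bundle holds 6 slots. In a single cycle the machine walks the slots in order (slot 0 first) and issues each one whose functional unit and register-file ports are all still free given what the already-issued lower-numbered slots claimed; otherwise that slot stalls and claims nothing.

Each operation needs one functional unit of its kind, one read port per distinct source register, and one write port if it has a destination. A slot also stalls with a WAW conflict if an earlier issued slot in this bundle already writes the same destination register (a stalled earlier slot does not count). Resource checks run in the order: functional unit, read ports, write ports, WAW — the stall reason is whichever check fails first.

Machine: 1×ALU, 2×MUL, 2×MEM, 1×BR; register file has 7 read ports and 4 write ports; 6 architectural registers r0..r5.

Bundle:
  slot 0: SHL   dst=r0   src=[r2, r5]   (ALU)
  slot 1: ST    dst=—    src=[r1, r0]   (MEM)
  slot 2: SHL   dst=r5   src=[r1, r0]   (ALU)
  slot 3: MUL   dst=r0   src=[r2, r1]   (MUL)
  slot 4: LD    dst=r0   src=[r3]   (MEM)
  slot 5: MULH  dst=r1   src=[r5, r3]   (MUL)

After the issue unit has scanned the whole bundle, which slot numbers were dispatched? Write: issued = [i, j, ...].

  0. ALU→r0 ⇒ go  {0A/2Mu/2Ld/1B | 5r 3w}
  1. MEM ⇒ go  {0A/2Mu/1Ld/1B | 3r 3w}
  2. ALU→r5 ⇒ no(FU)  {0A/2Mu/1Ld/1B | 3r 3w}
  3. MUL→r0 ⇒ no(WAW)  {0A/2Mu/1Ld/1B | 3r 3w}
  4. MEM→r0 ⇒ no(WAW)  {0A/2Mu/1Ld/1B | 3r 3w}
  5. MUL→r1 ⇒ go  {0A/1Mu/1Ld/1B | 1r 2w}

issued = [0, 1, 5]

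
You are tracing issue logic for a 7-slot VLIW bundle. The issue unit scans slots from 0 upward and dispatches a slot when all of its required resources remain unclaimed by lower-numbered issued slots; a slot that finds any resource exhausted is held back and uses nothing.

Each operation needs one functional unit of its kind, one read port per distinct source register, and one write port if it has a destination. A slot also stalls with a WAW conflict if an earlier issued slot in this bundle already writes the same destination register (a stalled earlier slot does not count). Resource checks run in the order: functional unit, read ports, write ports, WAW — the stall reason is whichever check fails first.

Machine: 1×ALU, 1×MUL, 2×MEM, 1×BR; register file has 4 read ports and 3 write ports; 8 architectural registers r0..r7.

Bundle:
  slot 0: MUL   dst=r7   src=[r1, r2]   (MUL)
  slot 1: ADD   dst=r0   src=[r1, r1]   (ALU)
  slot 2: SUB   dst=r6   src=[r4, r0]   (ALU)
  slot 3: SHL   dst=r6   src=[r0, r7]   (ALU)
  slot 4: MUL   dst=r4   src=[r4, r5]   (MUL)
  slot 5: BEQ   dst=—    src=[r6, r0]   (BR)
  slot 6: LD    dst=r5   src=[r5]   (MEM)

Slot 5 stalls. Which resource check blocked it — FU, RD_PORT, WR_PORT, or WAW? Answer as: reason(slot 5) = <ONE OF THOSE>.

reason(slot 5) = RD_PORT

slot 0 (MUL): ISSUE — free A1,Mu0,Ld2,B1 rp2 wp2
slot 1 (ALU): ISSUE — free A0,Mu0,Ld2,B1 rp1 wp1
slot 2 (ALU): stall FU — free A0,Mu0,Ld2,B1 rp1 wp1
slot 3 (ALU): stall FU — free A0,Mu0,Ld2,B1 rp1 wp1
slot 4 (MUL): stall FU — free A0,Mu0,Ld2,B1 rp1 wp1
slot 5 (BR): stall RD_PORT — free A0,Mu0,Ld2,B1 rp1 wp1
slot 6 (MEM): ISSUE — free A0,Mu0,Ld1,B1 rp0 wp0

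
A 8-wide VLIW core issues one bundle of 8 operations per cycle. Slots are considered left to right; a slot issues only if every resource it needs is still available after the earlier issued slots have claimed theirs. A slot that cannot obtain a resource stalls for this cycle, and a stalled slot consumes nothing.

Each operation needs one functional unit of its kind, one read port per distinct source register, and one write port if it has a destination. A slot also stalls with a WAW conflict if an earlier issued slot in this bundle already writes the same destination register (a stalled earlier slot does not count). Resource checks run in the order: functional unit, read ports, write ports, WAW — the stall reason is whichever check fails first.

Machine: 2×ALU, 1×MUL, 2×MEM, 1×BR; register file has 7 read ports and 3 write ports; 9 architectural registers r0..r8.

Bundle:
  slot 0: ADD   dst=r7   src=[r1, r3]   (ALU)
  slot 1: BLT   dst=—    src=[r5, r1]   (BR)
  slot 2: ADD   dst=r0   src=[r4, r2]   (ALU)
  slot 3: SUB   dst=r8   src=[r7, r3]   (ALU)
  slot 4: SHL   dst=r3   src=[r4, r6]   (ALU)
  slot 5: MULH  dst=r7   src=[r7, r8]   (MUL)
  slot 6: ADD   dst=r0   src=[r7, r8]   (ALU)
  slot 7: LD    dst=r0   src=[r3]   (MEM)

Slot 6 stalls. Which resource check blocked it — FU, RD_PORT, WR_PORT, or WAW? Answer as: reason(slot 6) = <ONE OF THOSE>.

[0] ALU needs rd=2 wr=1: ok; after: ALU=1 MUL=1 MEM=2 BR=1, R=5, W=2
[1] BR needs rd=2 wr=0: ok; after: ALU=1 MUL=1 MEM=2 BR=0, R=3, W=2
[2] ALU needs rd=2 wr=1: ok; after: ALU=0 MUL=1 MEM=2 BR=0, R=1, W=1
[3] ALU needs rd=2 wr=1: FU; after: ALU=0 MUL=1 MEM=2 BR=0, R=1, W=1
[4] ALU needs rd=2 wr=1: FU; after: ALU=0 MUL=1 MEM=2 BR=0, R=1, W=1
[5] MUL needs rd=2 wr=1: RD_PORT; after: ALU=0 MUL=1 MEM=2 BR=0, R=1, W=1
[6] ALU needs rd=2 wr=1: FU; after: ALU=0 MUL=1 MEM=2 BR=0, R=1, W=1
[7] MEM needs rd=1 wr=1: WAW; after: ALU=0 MUL=1 MEM=2 BR=0, R=1, W=1

reason(slot 6) = FU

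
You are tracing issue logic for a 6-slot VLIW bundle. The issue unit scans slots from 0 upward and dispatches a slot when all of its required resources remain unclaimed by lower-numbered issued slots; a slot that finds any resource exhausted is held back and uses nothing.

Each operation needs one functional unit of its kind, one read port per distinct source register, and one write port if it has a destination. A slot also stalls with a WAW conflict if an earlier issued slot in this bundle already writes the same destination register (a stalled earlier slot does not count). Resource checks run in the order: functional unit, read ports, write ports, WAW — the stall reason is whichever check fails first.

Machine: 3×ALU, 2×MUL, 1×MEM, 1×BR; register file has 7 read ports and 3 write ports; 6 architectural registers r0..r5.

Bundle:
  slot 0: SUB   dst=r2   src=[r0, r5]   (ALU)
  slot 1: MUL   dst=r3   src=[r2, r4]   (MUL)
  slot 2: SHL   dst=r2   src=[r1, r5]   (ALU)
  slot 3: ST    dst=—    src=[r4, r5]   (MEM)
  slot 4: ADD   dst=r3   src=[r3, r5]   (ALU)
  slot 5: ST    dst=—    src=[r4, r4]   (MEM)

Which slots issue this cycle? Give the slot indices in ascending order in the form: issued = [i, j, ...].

  0. ALU→r2 ⇒ go  {2A/2Mu/1Ld/1B | 5r 2w}
  1. MUL→r3 ⇒ go  {2A/1Mu/1Ld/1B | 3r 1w}
  2. ALU→r2 ⇒ no(WAW)  {2A/1Mu/1Ld/1B | 3r 1w}
  3. MEM ⇒ go  {2A/1Mu/0Ld/1B | 1r 1w}
  4. ALU→r3 ⇒ no(RD_PORT)  {2A/1Mu/0Ld/1B | 1r 1w}
  5. MEM ⇒ no(FU)  {2A/1Mu/0Ld/1B | 1r 1w}

issued = [0, 1, 3]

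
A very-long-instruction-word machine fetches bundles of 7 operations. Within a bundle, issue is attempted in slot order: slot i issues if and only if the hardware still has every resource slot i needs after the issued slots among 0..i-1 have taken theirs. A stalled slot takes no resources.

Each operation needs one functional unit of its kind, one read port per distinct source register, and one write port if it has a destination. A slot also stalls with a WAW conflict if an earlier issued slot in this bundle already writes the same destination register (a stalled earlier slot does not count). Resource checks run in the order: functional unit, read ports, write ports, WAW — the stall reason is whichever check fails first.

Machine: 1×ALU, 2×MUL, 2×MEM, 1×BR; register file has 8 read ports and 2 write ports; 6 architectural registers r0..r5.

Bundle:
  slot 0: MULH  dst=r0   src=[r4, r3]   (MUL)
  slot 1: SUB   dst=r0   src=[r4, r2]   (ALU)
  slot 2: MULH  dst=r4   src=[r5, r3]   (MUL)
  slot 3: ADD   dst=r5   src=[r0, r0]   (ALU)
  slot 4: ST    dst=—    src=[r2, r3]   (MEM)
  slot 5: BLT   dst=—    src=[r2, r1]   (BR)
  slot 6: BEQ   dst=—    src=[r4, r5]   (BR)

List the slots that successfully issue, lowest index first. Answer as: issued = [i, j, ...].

#0 MUL src=r4,r3 dispatched  <A:1 Mu:1 Ld:2 B:1 rd:6 wr:1>
#1 ALU src=r4,r2 held:WAW  <A:1 Mu:1 Ld:2 B:1 rd:6 wr:1>
#2 MUL src=r5,r3 dispatched  <A:1 Mu:0 Ld:2 B:1 rd:4 wr:0>
#3 ALU src=r0,r0 held:WR_PORT  <A:1 Mu:0 Ld:2 B:1 rd:4 wr:0>
#4 MEM src=r2,r3 dispatched  <A:1 Mu:0 Ld:1 B:1 rd:2 wr:0>
#5 BR src=r2,r1 dispatched  <A:1 Mu:0 Ld:1 B:0 rd:0 wr:0>
#6 BR src=r4,r5 held:FU  <A:1 Mu:0 Ld:1 B:0 rd:0 wr:0>

issued = [0, 2, 4, 5]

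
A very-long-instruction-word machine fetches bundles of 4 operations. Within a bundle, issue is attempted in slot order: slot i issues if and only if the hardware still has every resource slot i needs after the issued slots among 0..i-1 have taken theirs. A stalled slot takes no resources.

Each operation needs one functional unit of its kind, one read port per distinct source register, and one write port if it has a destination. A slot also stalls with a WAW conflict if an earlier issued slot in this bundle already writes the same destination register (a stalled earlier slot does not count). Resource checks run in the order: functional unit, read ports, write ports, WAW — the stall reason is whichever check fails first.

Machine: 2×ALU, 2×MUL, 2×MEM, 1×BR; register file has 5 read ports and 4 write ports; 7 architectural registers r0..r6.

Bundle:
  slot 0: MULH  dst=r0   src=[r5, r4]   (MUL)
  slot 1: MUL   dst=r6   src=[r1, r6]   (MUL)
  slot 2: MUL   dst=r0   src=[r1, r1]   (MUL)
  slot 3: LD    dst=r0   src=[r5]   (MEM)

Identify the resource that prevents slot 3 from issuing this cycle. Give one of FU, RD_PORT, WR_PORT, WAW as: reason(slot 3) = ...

slot 0 (MUL): ISSUE — free A2,Mu1,Ld2,B1 rp3 wp3
slot 1 (MUL): ISSUE — free A2,Mu0,Ld2,B1 rp1 wp2
slot 2 (MUL): stall FU — free A2,Mu0,Ld2,B1 rp1 wp2
slot 3 (MEM): stall WAW — free A2,Mu0,Ld2,B1 rp1 wp2

reason(slot 3) = WAW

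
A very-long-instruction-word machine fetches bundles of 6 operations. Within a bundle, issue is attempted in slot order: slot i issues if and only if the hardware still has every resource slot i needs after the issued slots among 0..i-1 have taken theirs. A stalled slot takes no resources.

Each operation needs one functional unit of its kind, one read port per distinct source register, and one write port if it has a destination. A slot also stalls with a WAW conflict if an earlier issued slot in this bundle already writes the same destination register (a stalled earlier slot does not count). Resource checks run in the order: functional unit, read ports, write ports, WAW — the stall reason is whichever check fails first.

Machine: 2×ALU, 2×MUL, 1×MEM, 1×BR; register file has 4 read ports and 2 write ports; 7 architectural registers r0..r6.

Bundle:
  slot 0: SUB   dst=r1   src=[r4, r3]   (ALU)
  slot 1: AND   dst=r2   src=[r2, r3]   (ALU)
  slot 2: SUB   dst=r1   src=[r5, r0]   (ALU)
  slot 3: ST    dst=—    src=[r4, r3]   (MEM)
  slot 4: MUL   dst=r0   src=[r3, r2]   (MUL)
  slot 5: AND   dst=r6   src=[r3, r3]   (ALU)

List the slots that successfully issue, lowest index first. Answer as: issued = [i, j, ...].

#0 ALU src=r4,r3 dispatched  <A:1 Mu:2 Ld:1 B:1 rd:2 wr:1>
#1 ALU src=r2,r3 dispatched  <A:0 Mu:2 Ld:1 B:1 rd:0 wr:0>
#2 ALU src=r5,r0 held:FU  <A:0 Mu:2 Ld:1 B:1 rd:0 wr:0>
#3 MEM src=r4,r3 held:RD_PORT  <A:0 Mu:2 Ld:1 B:1 rd:0 wr:0>
#4 MUL src=r3,r2 held:RD_PORT  <A:0 Mu:2 Ld:1 B:1 rd:0 wr:0>
#5 ALU src=r3,r3 held:FU  <A:0 Mu:2 Ld:1 B:1 rd:0 wr:0>

issued = [0, 1]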